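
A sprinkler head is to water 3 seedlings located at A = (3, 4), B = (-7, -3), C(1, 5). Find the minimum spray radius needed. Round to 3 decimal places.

6.103

Side lengths²: AB² = 149, AC² = 5, BC² = 128.
Since AB² = 149 ≥ 128 + 5 = 133, the angle opposite AB is not acute, so the smallest enclosing circle has AB as diameter.
Centre = midpoint of AB = (-2, 0.5), r² = 149/4 = 37.25.
r = √(37.25) ≈ 6.103.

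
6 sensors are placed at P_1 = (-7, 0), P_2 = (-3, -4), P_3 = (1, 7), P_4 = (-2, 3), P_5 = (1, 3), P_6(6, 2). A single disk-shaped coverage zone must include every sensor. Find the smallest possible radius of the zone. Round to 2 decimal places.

The minimum enclosing circle of a finite set is fixed by two of the points (as a diameter) or three (as a circumcircle).
The farthest pair is P_1–P_6 with squared distance 173. The circle on this segment as diameter has centre (-0.5, 1) and r² = 173/4 = 43.25.
Check P_2: distance² to centre = 31.25 ≤ 43.25, so it lies inside.
All remaining points lie in this disk, and no smaller disk contains both endpoints, so this is the minimum enclosing circle.
r = √(43.25) ≈ 6.58.

6.58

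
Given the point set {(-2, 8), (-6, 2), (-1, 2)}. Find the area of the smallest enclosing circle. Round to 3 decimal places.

41.975

Call the three points A, B, C in the order given.
Side lengths²: AB² = 52, AC² = 37, BC² = 25.
Since AB² = 52 < 37 + 25 = 62, the triangle is acute, so the smallest enclosing circle is the circumcircle.
Circumcentre = (-3.5, 14/3), r² = 481/36.
Area = π·r² = π·481/36 ≈ 41.975.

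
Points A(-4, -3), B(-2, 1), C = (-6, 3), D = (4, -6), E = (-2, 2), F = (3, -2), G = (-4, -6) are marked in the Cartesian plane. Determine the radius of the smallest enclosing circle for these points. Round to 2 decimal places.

By Welzl's lemma the MEC is supported by two points (diametrically opposite) or three points (on a circumcircle).
The farthest pair is C–D with squared distance 181. The circle on this segment as diameter has centre (-1, -1.5) and r² = 181/4 = 45.25.
Check A: distance² to centre = 11.25 ≤ 45.25, so it lies inside.
All remaining points lie in this disk, and no smaller disk contains both endpoints, so this is the minimum enclosing circle.
r = √(45.25) ≈ 6.73.

6.73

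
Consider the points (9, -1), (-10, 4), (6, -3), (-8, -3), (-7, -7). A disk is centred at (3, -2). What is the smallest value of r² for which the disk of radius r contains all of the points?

205

The required radius is the distance from (3, -2) to the farthest point.
Squared distances: 37, 205, 10, 122, 125.
Maximum is 205, attained at (-10, 4).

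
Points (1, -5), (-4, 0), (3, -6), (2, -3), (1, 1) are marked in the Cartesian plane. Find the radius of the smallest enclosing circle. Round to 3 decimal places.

The minimum enclosing circle of a finite set is fixed by two of the points (as a diameter) or three (as a circumcircle).
The farthest pair is (-4, 0)–(3, -6) with squared distance 85. The circle on this segment as diameter has centre (-0.5, -3) and r² = 85/4 = 21.25.
Check (1, -5): distance² to centre = 6.25 ≤ 21.25, so it lies inside.
All remaining points lie in this disk, and no smaller disk contains both endpoints, so this is the minimum enclosing circle.
r = √(21.25) ≈ 4.610.

4.610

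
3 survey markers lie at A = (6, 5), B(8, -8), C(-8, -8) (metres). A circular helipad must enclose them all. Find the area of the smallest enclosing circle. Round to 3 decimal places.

Side lengths²: AB² = 173, AC² = 365, BC² = 256.
Since AC² = 365 < 256 + 173 = 429, the triangle is acute, so the smallest enclosing circle is the circumcircle.
Circumcentre = (0, -67/26), r² = 63145/676.
Area = π·r² = π·63145/676 ≈ 293.455.

293.455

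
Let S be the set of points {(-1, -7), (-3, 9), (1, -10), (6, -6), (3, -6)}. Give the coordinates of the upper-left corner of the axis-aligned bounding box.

x-range [-3, 6], y-range [-10, 9].
The upper-left corner is (-3, 9).

(-3, 9)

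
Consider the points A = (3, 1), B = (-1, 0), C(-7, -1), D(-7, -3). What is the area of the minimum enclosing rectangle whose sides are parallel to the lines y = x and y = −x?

56

In coordinates u = x + y, v = x − y the rectangle is axis-aligned; the map (x,y)→(u,v) scales areas by 2.
u-values: 4, -1, -8, -10; range = 4 − (-10) = 14.
v-values: 2, -1, -6, -4; range = 2 − (-6) = 8.
Area = (14 × 8) / 2 = 56.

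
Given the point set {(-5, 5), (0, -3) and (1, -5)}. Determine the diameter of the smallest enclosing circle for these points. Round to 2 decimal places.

Call the three points A, B, C in the order given.
Side lengths²: AB² = 89, AC² = 136, BC² = 5.
Since AC² = 136 ≥ 89 + 5 = 94, the angle opposite AC is not acute, so the smallest enclosing circle has AC as diameter.
Centre = midpoint of AC = (-2, 0), r² = 136/4 = 34.
Diameter = 2r = 2√34 ≈ 11.66.

11.66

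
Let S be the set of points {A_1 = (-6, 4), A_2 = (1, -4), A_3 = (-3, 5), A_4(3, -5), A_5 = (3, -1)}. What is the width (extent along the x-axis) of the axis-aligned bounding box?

max x = 3, min x = -6, so width = 9.

9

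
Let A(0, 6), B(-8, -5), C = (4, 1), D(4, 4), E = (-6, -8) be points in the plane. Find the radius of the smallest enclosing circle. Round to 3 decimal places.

7.824

By Welzl's lemma the MEC is supported by two points (diametrically opposite) or three points (on a circumcircle).
The minimum enclosing circle is determined by three boundary points: A, D, E.
Their circumcentre is (-23/17, -29/17) with r² = 17690/289.
The farthest remaining point B is at distance² 15905/289 ≤ 17690/289.
r = √(17690/289) ≈ 7.824.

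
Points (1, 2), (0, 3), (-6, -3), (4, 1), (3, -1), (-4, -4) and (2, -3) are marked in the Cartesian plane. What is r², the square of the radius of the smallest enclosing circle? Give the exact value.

The farthest pair is (-6, -3)–(4, 1) with squared distance 116. The circle on this segment as diameter has centre (-1, -1) and r² = 116/4 = 29.
Check (1, 2): distance² to centre = 13 ≤ 29, so it lies inside.
All remaining points lie in this disk, and no smaller disk contains both endpoints, so this is the minimum enclosing circle.

29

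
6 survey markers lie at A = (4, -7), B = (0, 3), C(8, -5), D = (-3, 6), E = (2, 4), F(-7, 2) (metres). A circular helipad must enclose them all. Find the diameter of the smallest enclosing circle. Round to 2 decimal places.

A smallest enclosing disk is always determined by at most three of the input points on its boundary.
The farthest pair is C–F with squared distance 274. The circle on this segment as diameter has centre (0.5, -1.5) and r² = 274/4 = 68.5.
Check A: distance² to centre = 42.5 ≤ 68.5, so it lies inside.
All remaining points lie in this disk, and no smaller disk contains both endpoints, so this is the minimum enclosing circle.
Diameter = 2r = 2√(68.5) ≈ 16.55.

16.55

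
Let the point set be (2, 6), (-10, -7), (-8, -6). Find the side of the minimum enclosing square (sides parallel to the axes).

13

The bounding box has width 12 and height 13.
An axis-aligned square enclosing the set must have side ≥ max(width, height).
So the minimum side is max(12, 13) = 13.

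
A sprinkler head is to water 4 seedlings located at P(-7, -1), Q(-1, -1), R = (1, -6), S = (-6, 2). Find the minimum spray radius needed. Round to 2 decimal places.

The farthest pair is R–S with squared distance 113. The circle on this segment as diameter has centre (-2.5, -2) and r² = 113/4 = 28.25.
Check P: distance² to centre = 21.25 ≤ 28.25, so it lies inside.
All remaining points lie in this disk, and no smaller disk contains both endpoints, so this is the minimum enclosing circle.
r = √(28.25) ≈ 5.32.

5.32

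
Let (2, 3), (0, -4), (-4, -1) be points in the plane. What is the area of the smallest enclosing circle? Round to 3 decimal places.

Call the three points A, B, C in the order given.
Side lengths²: AB² = 53, AC² = 52, BC² = 25.
Since AB² = 53 < 52 + 25 = 77, the triangle is acute, so the smallest enclosing circle is the circumcircle.
Circumcentre = (-4/17, -5/34), r² = 17225/1156.
Area = π·r² = π·17225/1156 ≈ 46.811.

46.811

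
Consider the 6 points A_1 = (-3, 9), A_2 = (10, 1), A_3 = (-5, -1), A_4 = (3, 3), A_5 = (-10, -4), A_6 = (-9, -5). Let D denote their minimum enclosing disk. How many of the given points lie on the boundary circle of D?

3

By Welzl's lemma the MEC is supported by two points (diametrically opposite) or three points (on a circumcircle).
The minimum enclosing circle is determined by three boundary points: A_1, A_2, A_5.
Their circumcentre is (-13/90, -83/90) with r² = 431749/4050.
The farthest remaining point A_6 is at distance² 384949/4050 ≤ 431749/4050.
The points at distance exactly r from the centre are A_1, A_2, A_5 — 3 points.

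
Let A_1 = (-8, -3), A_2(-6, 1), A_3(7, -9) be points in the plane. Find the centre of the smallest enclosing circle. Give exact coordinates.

Side lengths²: A_1A_2² = 20, A_1A_3² = 261, A_2A_3² = 269.
Since A_2A_3² = 269 < 261 + 20 = 281, the triangle is acute, so the smallest enclosing circle is the circumcircle.
Circumcentre = (1/12, -109/24), r² = 39005/576.
Centre = (1/12, -109/24).

(1/12, -109/24)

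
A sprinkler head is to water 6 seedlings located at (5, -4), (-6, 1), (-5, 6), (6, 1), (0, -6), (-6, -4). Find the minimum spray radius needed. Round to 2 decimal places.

The minimum enclosing circle is determined by three boundary points: (5, -4), (-5, 6), (-6, -4).
Their circumcentre is (-0.5, 0.5) with r² = 50.5.
The farthest remaining point (6, 1) is at distance² 42.5 ≤ 50.5.
r = √(50.5) ≈ 7.11.

7.11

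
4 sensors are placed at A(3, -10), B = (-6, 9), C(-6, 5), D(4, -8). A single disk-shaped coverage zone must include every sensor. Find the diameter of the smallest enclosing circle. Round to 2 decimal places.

By Welzl's lemma the MEC is supported by two points (diametrically opposite) or three points (on a circumcircle).
The farthest pair is A–B with squared distance 442. The circle on this segment as diameter has centre (-1.5, -0.5) and r² = 442/4 = 110.5.
Check C: distance² to centre = 50.5 ≤ 110.5, so it lies inside.
All remaining points lie in this disk, and no smaller disk contains both endpoints, so this is the minimum enclosing circle.
Diameter = 2r = 2√(110.5) ≈ 21.02.

21.02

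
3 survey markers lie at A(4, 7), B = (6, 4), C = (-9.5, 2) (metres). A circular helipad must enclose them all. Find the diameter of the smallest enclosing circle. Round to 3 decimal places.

Side lengths²: AB² = 13, AC² = 207.25, BC² = 244.25.
Since BC² = 244.25 ≥ 207.25 + 13 = 220.25, the angle opposite BC is not acute, so the smallest enclosing circle has BC as diameter.
Centre = midpoint of BC = (-1.75, 3), r² = 244.25/4 = 61.0625.
Diameter = 2r = 2√(61.0625) ≈ 15.628.

15.628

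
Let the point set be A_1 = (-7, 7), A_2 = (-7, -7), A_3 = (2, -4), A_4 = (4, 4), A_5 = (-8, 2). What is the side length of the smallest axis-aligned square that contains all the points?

The bounding box has width 12 and height 14.
An axis-aligned square enclosing the set must have side ≥ max(width, height).
So the minimum side is max(12, 14) = 14.

14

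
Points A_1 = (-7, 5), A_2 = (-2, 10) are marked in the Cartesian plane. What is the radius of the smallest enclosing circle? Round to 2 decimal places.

The smallest circle enclosing two points has them as diameter endpoints.
Centre = midpoint = (-4.5, 7.5); r² = |A_1A_2|²/4 = 50/4 = 12.5.
r = √(12.5) ≈ 3.54.

3.54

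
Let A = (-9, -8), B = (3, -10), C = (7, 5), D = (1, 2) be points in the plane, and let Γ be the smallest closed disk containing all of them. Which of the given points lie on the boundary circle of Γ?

A, C

By Welzl's lemma the MEC is supported by two points (diametrically opposite) or three points (on a circumcircle).
The farthest pair is A–C with squared distance 425. The circle on this segment as diameter has centre (-1, -1.5) and r² = 425/4 = 106.25.
Check B: distance² to centre = 88.25 ≤ 106.25, so it lies inside.
All remaining points lie in this disk, and no smaller disk contains both endpoints, so this is the minimum enclosing circle.
The points at distance exactly r from the centre are A, C — 2 points.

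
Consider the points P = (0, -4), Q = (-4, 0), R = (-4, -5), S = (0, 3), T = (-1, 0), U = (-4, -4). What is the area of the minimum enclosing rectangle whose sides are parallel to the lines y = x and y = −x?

48

In coordinates u = x + y, v = x − y the rectangle is axis-aligned; the map (x,y)→(u,v) scales areas by 2.
u-values: -4, -4, -9, 3, -1, -8; range = 3 − (-9) = 12.
v-values: 4, -4, 1, -3, -1, 0; range = 4 − (-4) = 8.
Area = (12 × 8) / 2 = 48.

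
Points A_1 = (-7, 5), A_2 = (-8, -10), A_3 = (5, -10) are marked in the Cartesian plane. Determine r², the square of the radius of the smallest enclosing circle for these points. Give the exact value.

Side lengths²: A_1A_2² = 226, A_1A_3² = 369, A_2A_3² = 169.
Since A_1A_3² = 369 < 226 + 169 = 395, the triangle is acute, so the smallest enclosing circle is the circumcircle.
Circumcentre = (-1.5, -2.9), r² = 92.66.

92.66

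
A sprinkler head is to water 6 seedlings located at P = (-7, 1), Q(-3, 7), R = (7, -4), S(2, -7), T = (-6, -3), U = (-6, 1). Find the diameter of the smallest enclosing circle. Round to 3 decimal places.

15.324

A smallest enclosing disk is always determined by at most three of the input points on its boundary.
The minimum enclosing circle is determined by three boundary points: P, Q, R.
Their circumcentre is (0.625, 0.25) with r² = 58.703125.
The farthest remaining point S is at distance² 54.453125 ≤ 58.703125.
Diameter = 2r = 2√(58.703125) ≈ 15.324.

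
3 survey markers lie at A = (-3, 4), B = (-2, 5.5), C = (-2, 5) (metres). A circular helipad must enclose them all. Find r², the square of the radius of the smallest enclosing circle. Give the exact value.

Side lengths²: AB² = 3.25, AC² = 2, BC² = 0.25.
Since AB² = 3.25 ≥ 2 + 0.25 = 2.25, the angle opposite AB is not acute, so the smallest enclosing circle has AB as diameter.
Centre = midpoint of AB = (-2.5, 4.75), r² = 3.25/4 = 0.8125.

0.8125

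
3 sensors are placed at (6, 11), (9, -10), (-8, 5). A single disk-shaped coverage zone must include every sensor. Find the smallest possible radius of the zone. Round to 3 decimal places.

Call the three points A, B, C in the order given.
Side lengths²: AB² = 450, AC² = 232, BC² = 514.
Since BC² = 514 < 450 + 232 = 682, the triangle is acute, so the smallest enclosing circle is the circumcircle.
Circumcentre = (131/52, -11/52), r² = 186325/1352.
r = √(186325/1352) ≈ 11.739.

11.739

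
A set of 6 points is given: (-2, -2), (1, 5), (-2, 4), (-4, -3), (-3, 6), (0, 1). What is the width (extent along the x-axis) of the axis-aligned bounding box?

max x = 1, min x = -4, so width = 5.

5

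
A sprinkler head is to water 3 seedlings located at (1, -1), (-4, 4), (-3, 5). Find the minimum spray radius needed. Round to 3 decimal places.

3.606

Call the three points A, B, C in the order given.
Side lengths²: AB² = 50, AC² = 52, BC² = 2.
Since AC² = 52 ≥ 50 + 2 = 52, the angle opposite AC is not acute, so the smallest enclosing circle has AC as diameter.
Centre = midpoint of AC = (-1, 2), r² = 52/4 = 13.
r = √13 ≈ 3.606.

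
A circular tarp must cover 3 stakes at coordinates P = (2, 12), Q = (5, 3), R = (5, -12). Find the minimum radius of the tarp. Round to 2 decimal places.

12.09

Side lengths²: PQ² = 90, PR² = 585, QR² = 225.
Since PR² = 585 ≥ 225 + 90 = 315, the angle opposite PR is not acute, so the smallest enclosing circle has PR as diameter.
Centre = midpoint of PR = (3.5, 0), r² = 585/4 = 146.25.
r = √(146.25) ≈ 12.09.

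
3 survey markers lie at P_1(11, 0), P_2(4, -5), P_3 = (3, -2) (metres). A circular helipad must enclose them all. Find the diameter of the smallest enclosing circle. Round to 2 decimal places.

8.63

Side lengths²: P_1P_2² = 74, P_1P_3² = 68, P_2P_3² = 10.
Since P_1P_2² = 74 < 68 + 10 = 78, the triangle is acute, so the smallest enclosing circle is the circumcircle.
Circumcentre = (95/13, -29/13), r² = 3145/169.
Diameter = 2r = 2√(3145/169) ≈ 8.63.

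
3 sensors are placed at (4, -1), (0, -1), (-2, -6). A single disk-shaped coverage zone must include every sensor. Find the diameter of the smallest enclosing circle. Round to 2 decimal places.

7.81

Call the three points A, B, C in the order given.
Side lengths²: AB² = 16, AC² = 61, BC² = 29.
Since AC² = 61 ≥ 29 + 16 = 45, the angle opposite AC is not acute, so the smallest enclosing circle has AC as diameter.
Centre = midpoint of AC = (1, -3.5), r² = 61/4 = 15.25.
Diameter = 2r = 2√(15.25) ≈ 7.81.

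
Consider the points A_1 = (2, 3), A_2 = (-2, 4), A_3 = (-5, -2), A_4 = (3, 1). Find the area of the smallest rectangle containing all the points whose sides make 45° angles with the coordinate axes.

In coordinates u = x + y, v = x − y the rectangle is axis-aligned; the map (x,y)→(u,v) scales areas by 2.
u-values: 5, 2, -7, 4; range = 5 − (-7) = 12.
v-values: -1, -6, -3, 2; range = 2 − (-6) = 8.
Area = (12 × 8) / 2 = 48.

48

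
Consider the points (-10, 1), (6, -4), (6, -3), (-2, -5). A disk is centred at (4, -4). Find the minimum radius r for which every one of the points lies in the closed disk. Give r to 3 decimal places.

The required radius is the distance from (4, -4) to the farthest point.
Squared distances: 221, 4, 5, 37.
Maximum is 221, attained at (-10, 1).
r = √221 ≈ 14.866.

14.866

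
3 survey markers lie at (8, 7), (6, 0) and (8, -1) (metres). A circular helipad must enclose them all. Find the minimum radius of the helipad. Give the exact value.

4

Call the three points A, B, C in the order given.
Side lengths²: AB² = 53, AC² = 64, BC² = 5.
Since AC² = 64 ≥ 53 + 5 = 58, the angle opposite AC is not acute, so the smallest enclosing circle has AC as diameter.
Centre = midpoint of AC = (8, 3), r² = 64/4 = 16.
r = √16 = 4.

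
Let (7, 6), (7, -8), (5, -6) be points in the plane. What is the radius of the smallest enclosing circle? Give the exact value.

7

Call the three points A, B, C in the order given.
Side lengths²: AB² = 196, AC² = 148, BC² = 8.
Since AB² = 196 ≥ 148 + 8 = 156, the angle opposite AB is not acute, so the smallest enclosing circle has AB as diameter.
Centre = midpoint of AB = (7, -1), r² = 196/4 = 49.
r = √49 = 7.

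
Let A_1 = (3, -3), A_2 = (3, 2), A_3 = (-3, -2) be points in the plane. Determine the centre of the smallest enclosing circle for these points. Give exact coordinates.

(1/3, -0.5)

Side lengths²: A_1A_2² = 25, A_1A_3² = 37, A_2A_3² = 52.
Since A_2A_3² = 52 < 37 + 25 = 62, the triangle is acute, so the smallest enclosing circle is the circumcircle.
Circumcentre = (1/3, -0.5), r² = 481/36.
Centre = (1/3, -0.5).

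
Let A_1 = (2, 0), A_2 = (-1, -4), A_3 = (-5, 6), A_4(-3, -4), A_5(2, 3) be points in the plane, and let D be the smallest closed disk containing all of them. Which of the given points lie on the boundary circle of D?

The farthest pair is A_2–A_3 with squared distance 116. The circle on this segment as diameter has centre (-3, 1) and r² = 116/4 = 29.
Check A_1: distance² to centre = 26 ≤ 29, so it lies inside.
All remaining points lie in this disk, and no smaller disk contains both endpoints, so this is the minimum enclosing circle.
The points at distance exactly r from the centre are A_2, A_3, A_5 — 3 points.

A_2, A_3, A_5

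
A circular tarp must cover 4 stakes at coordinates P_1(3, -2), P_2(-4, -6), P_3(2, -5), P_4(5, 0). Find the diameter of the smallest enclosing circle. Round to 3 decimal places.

10.817

The farthest pair is P_2–P_4 with squared distance 117. The circle on this segment as diameter has centre (0.5, -3) and r² = 117/4 = 29.25.
Check P_1: distance² to centre = 7.25 ≤ 29.25, so it lies inside.
All remaining points lie in this disk, and no smaller disk contains both endpoints, so this is the minimum enclosing circle.
Diameter = 2r = 2√(29.25) ≈ 10.817.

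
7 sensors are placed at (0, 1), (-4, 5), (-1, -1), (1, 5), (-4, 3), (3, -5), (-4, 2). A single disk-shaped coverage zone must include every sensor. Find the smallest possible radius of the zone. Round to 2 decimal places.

A smallest enclosing disk is always determined by at most three of the input points on its boundary.
The farthest pair is (-4, 5)–(3, -5) with squared distance 149. The circle on this segment as diameter has centre (-0.5, 0) and r² = 149/4 = 37.25.
Check (0, 1): distance² to centre = 1.25 ≤ 37.25, so it lies inside.
All remaining points lie in this disk, and no smaller disk contains both endpoints, so this is the minimum enclosing circle.
r = √(37.25) ≈ 6.10.

6.10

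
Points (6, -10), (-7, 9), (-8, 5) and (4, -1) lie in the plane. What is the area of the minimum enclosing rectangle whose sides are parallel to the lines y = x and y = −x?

112

In coordinates u = x + y, v = x − y the rectangle is axis-aligned; the map (x,y)→(u,v) scales areas by 2.
u-values: -4, 2, -3, 3; range = 3 − (-4) = 7.
v-values: 16, -16, -13, 5; range = 16 − (-16) = 32.
Area = (7 × 32) / 2 = 112.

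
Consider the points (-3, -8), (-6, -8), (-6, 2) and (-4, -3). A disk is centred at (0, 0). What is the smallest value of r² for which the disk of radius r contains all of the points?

100

The required radius is the distance from (0, 0) to the farthest point.
Squared distances: 73, 100, 40, 25.
Maximum is 100, attained at (-6, -8).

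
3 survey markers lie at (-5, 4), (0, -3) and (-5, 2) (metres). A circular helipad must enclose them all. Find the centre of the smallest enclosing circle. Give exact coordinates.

Call the three points A, B, C in the order given.
Side lengths²: AB² = 74, AC² = 4, BC² = 50.
Since AB² = 74 ≥ 50 + 4 = 54, the angle opposite AB is not acute, so the smallest enclosing circle has AB as diameter.
Centre = midpoint of AB = (-2.5, 0.5), r² = 74/4 = 18.5.
Centre = (-2.5, 0.5).

(-2.5, 0.5)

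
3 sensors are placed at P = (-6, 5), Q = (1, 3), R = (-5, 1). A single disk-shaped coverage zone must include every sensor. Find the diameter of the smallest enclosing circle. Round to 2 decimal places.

7.30

Side lengths²: PQ² = 53, PR² = 17, QR² = 40.
Since PQ² = 53 < 40 + 17 = 57, the triangle is acute, so the smallest enclosing circle is the circumcircle.
Circumcentre = (-67/26, 97/26), r² = 4505/338.
Diameter = 2r = 2√(4505/338) ≈ 7.30.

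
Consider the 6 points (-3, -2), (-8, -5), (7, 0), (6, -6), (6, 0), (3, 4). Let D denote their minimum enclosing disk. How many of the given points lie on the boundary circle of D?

2

The farthest pair is (-8, -5)–(7, 0) with squared distance 250. The circle on this segment as diameter has centre (-0.5, -2.5) and r² = 250/4 = 62.5.
Check (-3, -2): distance² to centre = 6.5 ≤ 62.5, so it lies inside.
All remaining points lie in this disk, and no smaller disk contains both endpoints, so this is the minimum enclosing circle.
The points at distance exactly r from the centre are (-8, -5), (7, 0) — 2 points.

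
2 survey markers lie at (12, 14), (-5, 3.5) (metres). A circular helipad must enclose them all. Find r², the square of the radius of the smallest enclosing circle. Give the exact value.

99.8125

The smallest circle enclosing two points has them as diameter endpoints.
Centre = midpoint = (3.5, 8.75); r² = |(12, 14)−(-5, 3.5)|²/4 = 399.25/4 = 99.8125.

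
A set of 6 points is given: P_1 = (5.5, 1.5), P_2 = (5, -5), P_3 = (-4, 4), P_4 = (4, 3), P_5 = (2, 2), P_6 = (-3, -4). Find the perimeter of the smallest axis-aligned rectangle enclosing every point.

37

Width = max x − min x = 5.5 − (-4) = 9.5.
Height = max y − min y = 4 − (-5) = 9.
Perimeter = 2(9.5 + 9) = 37.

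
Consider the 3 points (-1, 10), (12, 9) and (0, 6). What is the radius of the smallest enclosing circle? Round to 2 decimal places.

Call the three points A, B, C in the order given.
Side lengths²: AB² = 170, AC² = 17, BC² = 153.
Since AB² = 170 ≥ 153 + 17 = 170, the angle opposite AB is not acute, so the smallest enclosing circle has AB as diameter.
Centre = midpoint of AB = (5.5, 9.5), r² = 170/4 = 42.5.
r = √(42.5) ≈ 6.52.

6.52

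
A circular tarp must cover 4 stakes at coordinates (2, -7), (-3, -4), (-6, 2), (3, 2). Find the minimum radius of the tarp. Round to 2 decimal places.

6.06

The minimum enclosing circle of a finite set is fixed by two of the points (as a diameter) or three (as a circumcircle).
The minimum enclosing circle is determined by three boundary points: (2, -7), (-6, 2), (3, 2).
Their circumcentre is (-1.5, -37/18) with r² = 5945/162.
The farthest remaining point (-3, -4) is at distance² 977/162 ≤ 5945/162.
r = √(5945/162) ≈ 6.06.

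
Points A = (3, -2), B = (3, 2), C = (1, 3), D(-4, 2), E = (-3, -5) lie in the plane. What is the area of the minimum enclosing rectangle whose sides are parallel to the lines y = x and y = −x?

In coordinates u = x + y, v = x − y the rectangle is axis-aligned; the map (x,y)→(u,v) scales areas by 2.
u-values: 1, 5, 4, -2, -8; range = 5 − (-8) = 13.
v-values: 5, 1, -2, -6, 2; range = 5 − (-6) = 11.
Area = (13 × 11) / 2 = 71.5.

71.5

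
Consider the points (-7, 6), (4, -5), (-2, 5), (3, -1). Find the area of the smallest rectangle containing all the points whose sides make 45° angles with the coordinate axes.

In coordinates u = x + y, v = x − y the rectangle is axis-aligned; the map (x,y)→(u,v) scales areas by 2.
u-values: -1, -1, 3, 2; range = 3 − (-1) = 4.
v-values: -13, 9, -7, 4; range = 9 − (-13) = 22.
Area = (4 × 22) / 2 = 44.

44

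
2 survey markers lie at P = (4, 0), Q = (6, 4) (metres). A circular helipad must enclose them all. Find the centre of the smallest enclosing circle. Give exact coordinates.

The smallest circle enclosing two points has them as diameter endpoints.
Centre = midpoint = (5, 2); r² = |PQ|²/4 = 20/4 = 5.
Centre = (5, 2).

(5, 2)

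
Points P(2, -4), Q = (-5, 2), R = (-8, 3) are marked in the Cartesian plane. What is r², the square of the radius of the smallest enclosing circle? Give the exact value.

37.25

Side lengths²: PQ² = 85, PR² = 149, QR² = 10.
Since PR² = 149 ≥ 85 + 10 = 95, the angle opposite PR is not acute, so the smallest enclosing circle has PR as diameter.
Centre = midpoint of PR = (-3, -0.5), r² = 149/4 = 37.25.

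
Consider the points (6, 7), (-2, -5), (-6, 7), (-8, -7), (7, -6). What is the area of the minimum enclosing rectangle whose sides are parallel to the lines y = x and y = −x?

In coordinates u = x + y, v = x − y the rectangle is axis-aligned; the map (x,y)→(u,v) scales areas by 2.
u-values: 13, -7, 1, -15, 1; range = 13 − (-15) = 28.
v-values: -1, 3, -13, -1, 13; range = 13 − (-13) = 26.
Area = (28 × 26) / 2 = 364.

364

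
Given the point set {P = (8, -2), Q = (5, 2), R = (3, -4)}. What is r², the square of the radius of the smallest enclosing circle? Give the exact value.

3625/338

Side lengths²: PQ² = 25, PR² = 29, QR² = 40.
Since QR² = 40 < 29 + 25 = 54, the triangle is acute, so the smallest enclosing circle is the circumcircle.
Circumcentre = (125/26, -33/26), r² = 3625/338.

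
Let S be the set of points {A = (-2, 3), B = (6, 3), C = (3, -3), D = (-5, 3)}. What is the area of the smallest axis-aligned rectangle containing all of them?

x ranges over [-5, 6], width 11.
y ranges over [-3, 3], height 6.
Area = 11 × 6 = 66.

66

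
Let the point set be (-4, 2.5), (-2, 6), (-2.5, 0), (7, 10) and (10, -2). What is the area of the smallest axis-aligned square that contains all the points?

196

The bounding box has width 14 and height 12.
An axis-aligned square enclosing the set must have side ≥ max(width, height).
So the minimum side is max(14, 12) = 14.
Area = 14² = 196.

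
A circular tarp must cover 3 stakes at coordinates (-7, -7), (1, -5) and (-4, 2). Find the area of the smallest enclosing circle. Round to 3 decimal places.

Call the three points A, B, C in the order given.
Side lengths²: AB² = 68, AC² = 90, BC² = 74.
Since AC² = 90 < 74 + 68 = 142, the triangle is acute, so the smallest enclosing circle is the circumcircle.
Circumcentre = (-41/11, -34/11), r² = 3145/121.
Area = π·r² = π·3145/121 ≈ 81.655.

81.655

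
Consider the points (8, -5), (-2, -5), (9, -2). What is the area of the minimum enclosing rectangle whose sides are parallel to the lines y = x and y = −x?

In coordinates u = x + y, v = x − y the rectangle is axis-aligned; the map (x,y)→(u,v) scales areas by 2.
u-values: 3, -7, 7; range = 7 − (-7) = 14.
v-values: 13, 3, 11; range = 13 − 3 = 10.
Area = (14 × 10) / 2 = 70.

70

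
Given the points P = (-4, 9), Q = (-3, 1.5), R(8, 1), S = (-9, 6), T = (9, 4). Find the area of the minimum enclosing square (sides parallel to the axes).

324

The bounding box has width 18 and height 8.
An axis-aligned square enclosing the set must have side ≥ max(width, height).
So the minimum side is max(18, 8) = 18.
Area = 18² = 324.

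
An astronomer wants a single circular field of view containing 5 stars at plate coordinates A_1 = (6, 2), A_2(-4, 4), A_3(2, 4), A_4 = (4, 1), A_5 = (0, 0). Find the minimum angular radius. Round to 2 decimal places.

5.10

The minimum enclosing circle of a finite set is fixed by two of the points (as a diameter) or three (as a circumcircle).
The farthest pair is A_1–A_2 with squared distance 104. The circle on this segment as diameter has centre (1, 3) and r² = 104/4 = 26.
Check A_3: distance² to centre = 2 ≤ 26, so it lies inside.
All remaining points lie in this disk, and no smaller disk contains both endpoints, so this is the minimum enclosing circle.
r = √26 ≈ 5.10.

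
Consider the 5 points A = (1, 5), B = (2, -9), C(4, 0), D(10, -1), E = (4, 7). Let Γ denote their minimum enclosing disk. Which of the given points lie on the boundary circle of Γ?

B, E

The farthest pair is B–E with squared distance 260. The circle on this segment as diameter has centre (3, -1) and r² = 260/4 = 65.
Check A: distance² to centre = 40 ≤ 65, so it lies inside.
All remaining points lie in this disk, and no smaller disk contains both endpoints, so this is the minimum enclosing circle.
The points at distance exactly r from the centre are B, E — 2 points.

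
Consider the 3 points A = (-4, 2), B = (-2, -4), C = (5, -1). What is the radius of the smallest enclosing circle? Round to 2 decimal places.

Side lengths²: AB² = 40, AC² = 90, BC² = 58.
Since AC² = 90 < 58 + 40 = 98, the triangle is acute, so the smallest enclosing circle is the circumcircle.
Circumcentre = (0.375, 0.125), r² = 22.65625.
r = √(22.65625) ≈ 4.76.

4.76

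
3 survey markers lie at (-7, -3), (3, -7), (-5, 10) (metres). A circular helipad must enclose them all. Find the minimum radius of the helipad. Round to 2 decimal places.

Call the three points A, B, C in the order given.
Side lengths²: AB² = 116, AC² = 173, BC² = 353.
Since BC² = 353 ≥ 173 + 116 = 289, the angle opposite BC is not acute, so the smallest enclosing circle has BC as diameter.
Centre = midpoint of BC = (-1, 1.5), r² = 353/4 = 88.25.
r = √(88.25) ≈ 9.39.

9.39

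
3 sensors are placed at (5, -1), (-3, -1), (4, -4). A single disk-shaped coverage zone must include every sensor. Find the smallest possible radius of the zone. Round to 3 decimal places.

Call the three points A, B, C in the order given.
Side lengths²: AB² = 64, AC² = 10, BC² = 58.
Since AB² = 64 < 58 + 10 = 68, the triangle is acute, so the smallest enclosing circle is the circumcircle.
Circumcentre = (1, -4/3), r² = 145/9.
r = √(145/9) ≈ 4.014.

4.014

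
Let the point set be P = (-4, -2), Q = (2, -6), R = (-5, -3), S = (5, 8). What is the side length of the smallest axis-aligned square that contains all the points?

14

The bounding box has width 10 and height 14.
An axis-aligned square enclosing the set must have side ≥ max(width, height).
So the minimum side is max(10, 14) = 14.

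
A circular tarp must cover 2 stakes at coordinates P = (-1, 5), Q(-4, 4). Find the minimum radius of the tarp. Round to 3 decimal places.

1.581

The smallest circle enclosing two points has them as diameter endpoints.
Centre = midpoint = (-2.5, 4.5); r² = |PQ|²/4 = 10/4 = 2.5.
r = √(2.5) ≈ 1.581.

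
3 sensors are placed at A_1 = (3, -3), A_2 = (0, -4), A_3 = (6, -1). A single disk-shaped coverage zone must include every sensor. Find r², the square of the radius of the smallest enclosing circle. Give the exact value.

Side lengths²: A_1A_2² = 10, A_1A_3² = 13, A_2A_3² = 45.
Since A_2A_3² = 45 ≥ 13 + 10 = 23, the angle opposite A_2A_3 is not acute, so the smallest enclosing circle has A_2A_3 as diameter.
Centre = midpoint of A_2A_3 = (3, -2.5), r² = 45/4 = 11.25.

11.25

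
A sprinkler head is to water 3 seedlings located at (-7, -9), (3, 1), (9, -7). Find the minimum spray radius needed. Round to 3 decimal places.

8.144

Call the three points A, B, C in the order given.
Side lengths²: AB² = 200, AC² = 260, BC² = 100.
Since AC² = 260 < 200 + 100 = 300, the triangle is acute, so the smallest enclosing circle is the circumcircle.
Circumcentre = (6/7, -48/7), r² = 3250/49.
r = √(3250/49) ≈ 8.144.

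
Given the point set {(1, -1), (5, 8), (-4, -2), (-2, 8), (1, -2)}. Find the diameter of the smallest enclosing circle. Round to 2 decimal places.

A smallest enclosing disk is always determined by at most three of the input points on its boundary.
The farthest pair is (5, 8)–(-4, -2) with squared distance 181. The circle on this segment as diameter has centre (0.5, 3) and r² = 181/4 = 45.25.
Check (1, -1): distance² to centre = 16.25 ≤ 45.25, so it lies inside.
All remaining points lie in this disk, and no smaller disk contains both endpoints, so this is the minimum enclosing circle.
Diameter = 2r = 2√(45.25) ≈ 13.45.

13.45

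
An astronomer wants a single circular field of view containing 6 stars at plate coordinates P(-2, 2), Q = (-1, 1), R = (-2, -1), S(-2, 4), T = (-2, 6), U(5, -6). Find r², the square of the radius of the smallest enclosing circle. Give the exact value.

48.25

The farthest pair is T–U with squared distance 193. The circle on this segment as diameter has centre (1.5, 0) and r² = 193/4 = 48.25.
Check P: distance² to centre = 16.25 ≤ 48.25, so it lies inside.
All remaining points lie in this disk, and no smaller disk contains both endpoints, so this is the minimum enclosing circle.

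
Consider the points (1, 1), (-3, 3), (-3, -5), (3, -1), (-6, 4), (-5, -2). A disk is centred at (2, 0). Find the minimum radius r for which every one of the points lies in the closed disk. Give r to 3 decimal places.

8.944

The required radius is the distance from (2, 0) to the farthest point.
Squared distances: 2, 34, 50, 2, 80, 53.
Maximum is 80, attained at (-6, 4).
r = √80 ≈ 8.944.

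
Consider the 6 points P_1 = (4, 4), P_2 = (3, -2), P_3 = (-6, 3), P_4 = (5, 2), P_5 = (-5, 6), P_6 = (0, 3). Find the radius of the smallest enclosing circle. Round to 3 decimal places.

A smallest enclosing disk is always determined by at most three of the input points on its boundary.
The minimum enclosing circle is determined by three boundary points: P_2, P_4, P_5.
Their circumcentre is (-2/3, 7/3) with r² = 290/9.
The farthest remaining point P_3 is at distance² 260/9 ≤ 290/9.
r = √(290/9) ≈ 5.676.

5.676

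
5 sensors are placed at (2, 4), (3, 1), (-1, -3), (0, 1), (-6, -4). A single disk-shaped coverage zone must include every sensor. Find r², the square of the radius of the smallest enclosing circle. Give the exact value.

32

The minimum enclosing circle of a finite set is fixed by two of the points (as a diameter) or three (as a circumcircle).
The farthest pair is (2, 4)–(-6, -4) with squared distance 128. The circle on this segment as diameter has centre (-2, 0) and r² = 128/4 = 32.
Check (3, 1): distance² to centre = 26 ≤ 32, so it lies inside.
All remaining points lie in this disk, and no smaller disk contains both endpoints, so this is the minimum enclosing circle.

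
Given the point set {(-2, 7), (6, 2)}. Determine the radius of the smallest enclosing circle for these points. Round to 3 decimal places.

4.717

The smallest circle enclosing two points has them as diameter endpoints.
Centre = midpoint = (2, 4.5); r² = |(-2, 7)−(6, 2)|²/4 = 89/4 = 22.25.
r = √(22.25) ≈ 4.717.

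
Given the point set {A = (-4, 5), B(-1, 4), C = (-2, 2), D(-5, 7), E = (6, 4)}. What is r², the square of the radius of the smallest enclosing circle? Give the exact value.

32.5

A smallest enclosing disk is always determined by at most three of the input points on its boundary.
The farthest pair is D–E with squared distance 130. The circle on this segment as diameter has centre (0.5, 5.5) and r² = 130/4 = 32.5.
Check A: distance² to centre = 20.5 ≤ 32.5, so it lies inside.
All remaining points lie in this disk, and no smaller disk contains both endpoints, so this is the minimum enclosing circle.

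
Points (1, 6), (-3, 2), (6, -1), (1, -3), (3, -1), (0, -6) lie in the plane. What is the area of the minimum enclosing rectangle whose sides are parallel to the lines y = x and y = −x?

78

In coordinates u = x + y, v = x − y the rectangle is axis-aligned; the map (x,y)→(u,v) scales areas by 2.
u-values: 7, -1, 5, -2, 2, -6; range = 7 − (-6) = 13.
v-values: -5, -5, 7, 4, 4, 6; range = 7 − (-5) = 12.
Area = (13 × 12) / 2 = 78.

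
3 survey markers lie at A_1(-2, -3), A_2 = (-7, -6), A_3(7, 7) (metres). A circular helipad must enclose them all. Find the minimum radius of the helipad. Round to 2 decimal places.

Side lengths²: A_1A_2² = 34, A_1A_3² = 181, A_2A_3² = 365.
Since A_2A_3² = 365 ≥ 181 + 34 = 215, the angle opposite A_2A_3 is not acute, so the smallest enclosing circle has A_2A_3 as diameter.
Centre = midpoint of A_2A_3 = (0, 0.5), r² = 365/4 = 91.25.
r = √(91.25) ≈ 9.55.

9.55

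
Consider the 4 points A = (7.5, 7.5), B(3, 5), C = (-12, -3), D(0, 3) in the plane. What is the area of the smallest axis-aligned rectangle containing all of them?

x ranges over [-12, 7.5], width 19.5.
y ranges over [-3, 7.5], height 10.5.
Area = 19.5 × 10.5 = 204.75.

204.75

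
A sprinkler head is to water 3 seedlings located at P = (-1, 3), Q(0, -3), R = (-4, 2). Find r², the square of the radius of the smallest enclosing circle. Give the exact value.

Side lengths²: PQ² = 37, PR² = 10, QR² = 41.
Since QR² = 41 < 37 + 10 = 47, the triangle is acute, so the smallest enclosing circle is the circumcircle.
Circumcentre = (-61/38, -7/38), r² = 7585/722.

7585/722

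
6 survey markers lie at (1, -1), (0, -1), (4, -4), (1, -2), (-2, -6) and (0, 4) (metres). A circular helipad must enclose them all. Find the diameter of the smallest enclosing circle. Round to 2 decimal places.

A smallest enclosing disk is always determined by at most three of the input points on its boundary.
The minimum enclosing circle is determined by three boundary points: (4, -4), (-2, -6), (0, 4).
Their circumcentre is (-2/7, -8/7) with r² = 1300/49.
The farthest remaining point (1, -2) is at distance² 117/49 ≤ 1300/49.
Diameter = 2r = 2√(1300/49) ≈ 10.30.

10.30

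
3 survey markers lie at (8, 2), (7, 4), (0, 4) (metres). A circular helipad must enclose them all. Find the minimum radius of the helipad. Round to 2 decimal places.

Call the three points A, B, C in the order given.
Side lengths²: AB² = 5, AC² = 68, BC² = 49.
Since AC² = 68 ≥ 49 + 5 = 54, the angle opposite AC is not acute, so the smallest enclosing circle has AC as diameter.
Centre = midpoint of AC = (4, 3), r² = 68/4 = 17.
r = √17 ≈ 4.12.

4.12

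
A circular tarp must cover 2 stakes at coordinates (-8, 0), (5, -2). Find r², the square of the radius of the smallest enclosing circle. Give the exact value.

The smallest circle enclosing two points has them as diameter endpoints.
Centre = midpoint = (-1.5, -1); r² = |(-8, 0)−(5, -2)|²/4 = 173/4 = 43.25.

43.25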